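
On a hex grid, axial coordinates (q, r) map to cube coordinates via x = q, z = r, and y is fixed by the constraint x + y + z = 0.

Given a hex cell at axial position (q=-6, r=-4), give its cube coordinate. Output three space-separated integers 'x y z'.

x = q = -6
z = r = -4
y = -x - z = -(-6) - (-4) = 10

Answer: -6 10 -4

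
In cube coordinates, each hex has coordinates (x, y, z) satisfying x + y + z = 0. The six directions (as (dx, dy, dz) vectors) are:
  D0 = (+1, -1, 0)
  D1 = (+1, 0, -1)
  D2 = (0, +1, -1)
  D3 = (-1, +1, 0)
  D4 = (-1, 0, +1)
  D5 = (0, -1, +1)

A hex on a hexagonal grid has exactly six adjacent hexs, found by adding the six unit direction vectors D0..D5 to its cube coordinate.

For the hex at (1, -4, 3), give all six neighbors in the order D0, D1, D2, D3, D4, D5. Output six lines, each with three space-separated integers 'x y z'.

Answer: 2 -5 3
2 -4 2
1 -3 2
0 -3 3
0 -4 4
1 -5 4

Derivation:
Center: (1, -4, 3). Add each direction:
  D0: (1, -4, 3) + (1, -1, 0) = (2, -5, 3)
  D1: (1, -4, 3) + (1, 0, -1) = (2, -4, 2)
  D2: (1, -4, 3) + (0, 1, -1) = (1, -3, 2)
  D3: (1, -4, 3) + (-1, 1, 0) = (0, -3, 3)
  D4: (1, -4, 3) + (-1, 0, 1) = (0, -4, 4)
  D5: (1, -4, 3) + (0, -1, 1) = (1, -5, 4)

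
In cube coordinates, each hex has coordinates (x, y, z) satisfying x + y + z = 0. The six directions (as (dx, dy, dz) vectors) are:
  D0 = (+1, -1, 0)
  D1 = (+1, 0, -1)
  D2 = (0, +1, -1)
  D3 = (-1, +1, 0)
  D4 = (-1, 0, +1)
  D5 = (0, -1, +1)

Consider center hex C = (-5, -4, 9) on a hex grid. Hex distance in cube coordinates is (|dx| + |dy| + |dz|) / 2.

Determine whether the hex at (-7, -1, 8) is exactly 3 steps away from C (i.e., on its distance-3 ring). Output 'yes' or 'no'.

Answer: yes

Derivation:
|px - cx| = |-7 - (-5)| = 2
|py - cy| = |-1 - (-4)| = 3
|pz - cz| = |8 - 9| = 1
distance = (2+3+1)/2 = 6/2 = 3
radius = 3; distance == radius -> yes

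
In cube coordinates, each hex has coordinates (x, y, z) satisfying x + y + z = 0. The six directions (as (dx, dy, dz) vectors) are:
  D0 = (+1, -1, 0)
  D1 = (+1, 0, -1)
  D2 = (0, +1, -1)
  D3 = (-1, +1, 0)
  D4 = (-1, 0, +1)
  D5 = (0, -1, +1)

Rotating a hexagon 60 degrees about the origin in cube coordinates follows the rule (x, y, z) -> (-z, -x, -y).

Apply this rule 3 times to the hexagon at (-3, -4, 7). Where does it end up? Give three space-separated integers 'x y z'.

Answer: 3 4 -7

Derivation:
Start: (-3, -4, 7)
Step 1: (-3, -4, 7) -> (-(7), -(-3), -(-4)) = (-7, 3, 4)
Step 2: (-7, 3, 4) -> (-(4), -(-7), -(3)) = (-4, 7, -3)
Step 3: (-4, 7, -3) -> (-(-3), -(-4), -(7)) = (3, 4, -7)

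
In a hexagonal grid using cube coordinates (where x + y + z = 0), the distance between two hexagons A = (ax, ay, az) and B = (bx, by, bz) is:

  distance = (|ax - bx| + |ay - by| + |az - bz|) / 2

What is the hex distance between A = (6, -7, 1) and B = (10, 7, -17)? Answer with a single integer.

Answer: 18

Derivation:
|ax - bx| = |6 - 10| = 4
|ay - by| = |-7 - 7| = 14
|az - bz| = |1 - (-17)| = 18
distance = (4 + 14 + 18) / 2 = 36 / 2 = 18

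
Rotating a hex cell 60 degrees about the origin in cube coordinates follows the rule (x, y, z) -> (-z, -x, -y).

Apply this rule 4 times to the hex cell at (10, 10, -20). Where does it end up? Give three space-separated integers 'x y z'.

Answer: -20 10 10

Derivation:
Start: (10, 10, -20)
Step 1: (10, 10, -20) -> (-(-20), -(10), -(10)) = (20, -10, -10)
Step 2: (20, -10, -10) -> (-(-10), -(20), -(-10)) = (10, -20, 10)
Step 3: (10, -20, 10) -> (-(10), -(10), -(-20)) = (-10, -10, 20)
Step 4: (-10, -10, 20) -> (-(20), -(-10), -(-10)) = (-20, 10, 10)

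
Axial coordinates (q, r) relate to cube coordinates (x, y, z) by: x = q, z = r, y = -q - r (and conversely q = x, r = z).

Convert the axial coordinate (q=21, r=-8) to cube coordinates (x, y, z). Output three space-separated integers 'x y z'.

Answer: 21 -13 -8

Derivation:
x = q = 21
z = r = -8
y = -x - z = -(21) - (-8) = -13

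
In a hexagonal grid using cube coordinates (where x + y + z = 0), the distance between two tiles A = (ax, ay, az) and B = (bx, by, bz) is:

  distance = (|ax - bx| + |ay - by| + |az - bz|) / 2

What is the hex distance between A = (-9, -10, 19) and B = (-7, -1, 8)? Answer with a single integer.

Answer: 11

Derivation:
|ax - bx| = |-9 - (-7)| = 2
|ay - by| = |-10 - (-1)| = 9
|az - bz| = |19 - 8| = 11
distance = (2 + 9 + 11) / 2 = 22 / 2 = 11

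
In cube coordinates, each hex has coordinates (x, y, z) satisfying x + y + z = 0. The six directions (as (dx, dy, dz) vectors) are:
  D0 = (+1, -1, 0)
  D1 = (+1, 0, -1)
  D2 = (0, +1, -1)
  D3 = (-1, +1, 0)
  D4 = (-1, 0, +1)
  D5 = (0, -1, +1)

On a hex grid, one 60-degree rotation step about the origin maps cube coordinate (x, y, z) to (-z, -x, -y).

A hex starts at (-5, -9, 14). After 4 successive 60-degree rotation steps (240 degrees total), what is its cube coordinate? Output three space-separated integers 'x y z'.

Start: (-5, -9, 14)
Step 1: (-5, -9, 14) -> (-(14), -(-5), -(-9)) = (-14, 5, 9)
Step 2: (-14, 5, 9) -> (-(9), -(-14), -(5)) = (-9, 14, -5)
Step 3: (-9, 14, -5) -> (-(-5), -(-9), -(14)) = (5, 9, -14)
Step 4: (5, 9, -14) -> (-(-14), -(5), -(9)) = (14, -5, -9)

Answer: 14 -5 -9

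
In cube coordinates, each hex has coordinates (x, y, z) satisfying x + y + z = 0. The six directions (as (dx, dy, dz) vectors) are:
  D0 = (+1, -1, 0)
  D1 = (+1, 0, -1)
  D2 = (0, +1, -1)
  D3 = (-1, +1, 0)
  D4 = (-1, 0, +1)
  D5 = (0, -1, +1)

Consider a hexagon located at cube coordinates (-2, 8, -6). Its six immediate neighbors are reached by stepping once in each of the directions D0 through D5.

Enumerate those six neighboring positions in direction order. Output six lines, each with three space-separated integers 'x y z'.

Answer: -1 7 -6
-1 8 -7
-2 9 -7
-3 9 -6
-3 8 -5
-2 7 -5

Derivation:
Center: (-2, 8, -6). Add each direction:
  D0: (-2, 8, -6) + (1, -1, 0) = (-1, 7, -6)
  D1: (-2, 8, -6) + (1, 0, -1) = (-1, 8, -7)
  D2: (-2, 8, -6) + (0, 1, -1) = (-2, 9, -7)
  D3: (-2, 8, -6) + (-1, 1, 0) = (-3, 9, -6)
  D4: (-2, 8, -6) + (-1, 0, 1) = (-3, 8, -5)
  D5: (-2, 8, -6) + (0, -1, 1) = (-2, 7, -5)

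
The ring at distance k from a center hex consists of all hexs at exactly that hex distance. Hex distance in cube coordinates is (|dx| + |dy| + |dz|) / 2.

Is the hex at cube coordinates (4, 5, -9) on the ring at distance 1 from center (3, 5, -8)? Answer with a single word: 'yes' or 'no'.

|px - cx| = |4 - 3| = 1
|py - cy| = |5 - 5| = 0
|pz - cz| = |-9 - (-8)| = 1
distance = (1+0+1)/2 = 2/2 = 1
radius = 1; distance == radius -> yes

Answer: yes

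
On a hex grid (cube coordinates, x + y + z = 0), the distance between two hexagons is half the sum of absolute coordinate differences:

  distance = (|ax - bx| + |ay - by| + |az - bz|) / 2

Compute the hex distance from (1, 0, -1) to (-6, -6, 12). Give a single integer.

Answer: 13

Derivation:
|ax - bx| = |1 - (-6)| = 7
|ay - by| = |0 - (-6)| = 6
|az - bz| = |-1 - 12| = 13
distance = (7 + 6 + 13) / 2 = 26 / 2 = 13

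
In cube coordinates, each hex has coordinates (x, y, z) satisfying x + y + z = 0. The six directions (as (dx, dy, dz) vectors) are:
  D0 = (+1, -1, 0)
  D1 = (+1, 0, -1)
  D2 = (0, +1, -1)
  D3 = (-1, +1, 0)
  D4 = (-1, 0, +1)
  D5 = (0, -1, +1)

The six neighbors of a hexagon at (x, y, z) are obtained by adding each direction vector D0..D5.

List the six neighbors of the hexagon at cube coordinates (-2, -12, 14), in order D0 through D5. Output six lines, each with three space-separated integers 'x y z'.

Center: (-2, -12, 14). Add each direction:
  D0: (-2, -12, 14) + (1, -1, 0) = (-1, -13, 14)
  D1: (-2, -12, 14) + (1, 0, -1) = (-1, -12, 13)
  D2: (-2, -12, 14) + (0, 1, -1) = (-2, -11, 13)
  D3: (-2, -12, 14) + (-1, 1, 0) = (-3, -11, 14)
  D4: (-2, -12, 14) + (-1, 0, 1) = (-3, -12, 15)
  D5: (-2, -12, 14) + (0, -1, 1) = (-2, -13, 15)

Answer: -1 -13 14
-1 -12 13
-2 -11 13
-3 -11 14
-3 -12 15
-2 -13 15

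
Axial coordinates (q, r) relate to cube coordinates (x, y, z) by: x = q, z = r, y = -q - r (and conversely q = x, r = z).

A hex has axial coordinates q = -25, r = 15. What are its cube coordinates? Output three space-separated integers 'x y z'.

x = q = -25
z = r = 15
y = -x - z = -(-25) - (15) = 10

Answer: -25 10 15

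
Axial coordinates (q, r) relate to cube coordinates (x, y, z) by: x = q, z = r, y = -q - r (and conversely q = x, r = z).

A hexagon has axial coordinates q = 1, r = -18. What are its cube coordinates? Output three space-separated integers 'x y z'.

Answer: 1 17 -18

Derivation:
x = q = 1
z = r = -18
y = -x - z = -(1) - (-18) = 17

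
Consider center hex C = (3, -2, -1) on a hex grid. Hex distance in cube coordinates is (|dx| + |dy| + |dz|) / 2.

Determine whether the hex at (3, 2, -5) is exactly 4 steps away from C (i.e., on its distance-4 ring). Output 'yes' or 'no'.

Answer: yes

Derivation:
|px - cx| = |3 - 3| = 0
|py - cy| = |2 - (-2)| = 4
|pz - cz| = |-5 - (-1)| = 4
distance = (0+4+4)/2 = 8/2 = 4
radius = 4; distance == radius -> yes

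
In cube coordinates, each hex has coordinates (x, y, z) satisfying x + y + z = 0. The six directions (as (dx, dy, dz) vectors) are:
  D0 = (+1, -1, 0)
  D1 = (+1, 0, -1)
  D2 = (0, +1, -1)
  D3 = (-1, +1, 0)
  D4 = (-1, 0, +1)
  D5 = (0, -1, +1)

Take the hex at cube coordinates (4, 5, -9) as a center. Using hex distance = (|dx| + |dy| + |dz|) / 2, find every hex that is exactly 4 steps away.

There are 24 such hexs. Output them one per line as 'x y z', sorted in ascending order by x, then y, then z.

Walk ring at distance 4 from (4, 5, -9):
Start at center + D4*4 = (0, 5, -5)
  hex 0: (0, 5, -5)
  hex 1: (1, 4, -5)
  hex 2: (2, 3, -5)
  hex 3: (3, 2, -5)
  hex 4: (4, 1, -5)
  hex 5: (5, 1, -6)
  hex 6: (6, 1, -7)
  hex 7: (7, 1, -8)
  hex 8: (8, 1, -9)
  hex 9: (8, 2, -10)
  hex 10: (8, 3, -11)
  hex 11: (8, 4, -12)
  hex 12: (8, 5, -13)
  hex 13: (7, 6, -13)
  hex 14: (6, 7, -13)
  hex 15: (5, 8, -13)
  hex 16: (4, 9, -13)
  hex 17: (3, 9, -12)
  hex 18: (2, 9, -11)
  hex 19: (1, 9, -10)
  hex 20: (0, 9, -9)
  hex 21: (0, 8, -8)
  hex 22: (0, 7, -7)
  hex 23: (0, 6, -6)
Sorted: 24 hexes.

Answer: 0 5 -5
0 6 -6
0 7 -7
0 8 -8
0 9 -9
1 4 -5
1 9 -10
2 3 -5
2 9 -11
3 2 -5
3 9 -12
4 1 -5
4 9 -13
5 1 -6
5 8 -13
6 1 -7
6 7 -13
7 1 -8
7 6 -13
8 1 -9
8 2 -10
8 3 -11
8 4 -12
8 5 -13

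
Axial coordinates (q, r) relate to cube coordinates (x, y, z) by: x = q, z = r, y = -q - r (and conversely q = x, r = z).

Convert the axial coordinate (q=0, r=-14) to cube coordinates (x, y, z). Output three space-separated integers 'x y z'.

Answer: 0 14 -14

Derivation:
x = q = 0
z = r = -14
y = -x - z = -(0) - (-14) = 14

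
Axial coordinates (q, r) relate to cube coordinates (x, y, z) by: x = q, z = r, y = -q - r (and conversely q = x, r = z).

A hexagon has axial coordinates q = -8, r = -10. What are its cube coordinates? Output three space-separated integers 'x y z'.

x = q = -8
z = r = -10
y = -x - z = -(-8) - (-10) = 18

Answer: -8 18 -10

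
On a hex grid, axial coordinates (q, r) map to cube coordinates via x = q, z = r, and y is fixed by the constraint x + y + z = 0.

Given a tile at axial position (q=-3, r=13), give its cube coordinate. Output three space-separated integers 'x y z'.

Answer: -3 -10 13

Derivation:
x = q = -3
z = r = 13
y = -x - z = -(-3) - (13) = -10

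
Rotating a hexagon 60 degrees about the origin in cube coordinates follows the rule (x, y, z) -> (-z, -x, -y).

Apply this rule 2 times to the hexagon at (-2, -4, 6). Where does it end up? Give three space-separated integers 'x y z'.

Start: (-2, -4, 6)
Step 1: (-2, -4, 6) -> (-(6), -(-2), -(-4)) = (-6, 2, 4)
Step 2: (-6, 2, 4) -> (-(4), -(-6), -(2)) = (-4, 6, -2)

Answer: -4 6 -2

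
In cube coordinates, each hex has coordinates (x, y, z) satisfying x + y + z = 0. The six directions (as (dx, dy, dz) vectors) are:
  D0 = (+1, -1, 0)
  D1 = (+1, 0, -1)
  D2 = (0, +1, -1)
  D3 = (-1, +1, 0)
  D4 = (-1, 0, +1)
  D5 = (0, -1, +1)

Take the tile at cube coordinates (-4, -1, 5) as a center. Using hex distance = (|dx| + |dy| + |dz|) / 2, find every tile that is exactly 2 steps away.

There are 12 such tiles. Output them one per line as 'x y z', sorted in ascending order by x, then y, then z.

Walk ring at distance 2 from (-4, -1, 5):
Start at center + D4*2 = (-6, -1, 7)
  hex 0: (-6, -1, 7)
  hex 1: (-5, -2, 7)
  hex 2: (-4, -3, 7)
  hex 3: (-3, -3, 6)
  hex 4: (-2, -3, 5)
  hex 5: (-2, -2, 4)
  hex 6: (-2, -1, 3)
  hex 7: (-3, 0, 3)
  hex 8: (-4, 1, 3)
  hex 9: (-5, 1, 4)
  hex 10: (-6, 1, 5)
  hex 11: (-6, 0, 6)
Sorted: 12 hexes.

Answer: -6 -1 7
-6 0 6
-6 1 5
-5 -2 7
-5 1 4
-4 -3 7
-4 1 3
-3 -3 6
-3 0 3
-2 -3 5
-2 -2 4
-2 -1 3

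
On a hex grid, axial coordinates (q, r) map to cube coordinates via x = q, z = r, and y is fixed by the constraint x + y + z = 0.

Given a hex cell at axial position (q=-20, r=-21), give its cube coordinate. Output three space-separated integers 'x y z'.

Answer: -20 41 -21

Derivation:
x = q = -20
z = r = -21
y = -x - z = -(-20) - (-21) = 41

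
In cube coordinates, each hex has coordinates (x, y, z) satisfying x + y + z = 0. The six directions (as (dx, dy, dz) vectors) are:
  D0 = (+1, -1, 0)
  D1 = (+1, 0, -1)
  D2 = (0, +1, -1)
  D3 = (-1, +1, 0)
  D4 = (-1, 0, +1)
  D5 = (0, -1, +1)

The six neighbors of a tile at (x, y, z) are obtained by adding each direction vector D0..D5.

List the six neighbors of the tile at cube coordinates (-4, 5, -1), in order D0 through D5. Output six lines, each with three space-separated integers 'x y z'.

Center: (-4, 5, -1). Add each direction:
  D0: (-4, 5, -1) + (1, -1, 0) = (-3, 4, -1)
  D1: (-4, 5, -1) + (1, 0, -1) = (-3, 5, -2)
  D2: (-4, 5, -1) + (0, 1, -1) = (-4, 6, -2)
  D3: (-4, 5, -1) + (-1, 1, 0) = (-5, 6, -1)
  D4: (-4, 5, -1) + (-1, 0, 1) = (-5, 5, 0)
  D5: (-4, 5, -1) + (0, -1, 1) = (-4, 4, 0)

Answer: -3 4 -1
-3 5 -2
-4 6 -2
-5 6 -1
-5 5 0
-4 4 0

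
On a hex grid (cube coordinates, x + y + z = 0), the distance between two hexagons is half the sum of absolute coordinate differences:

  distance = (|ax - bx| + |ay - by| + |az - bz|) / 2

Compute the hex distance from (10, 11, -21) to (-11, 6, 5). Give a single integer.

Answer: 26

Derivation:
|ax - bx| = |10 - (-11)| = 21
|ay - by| = |11 - 6| = 5
|az - bz| = |-21 - 5| = 26
distance = (21 + 5 + 26) / 2 = 52 / 2 = 26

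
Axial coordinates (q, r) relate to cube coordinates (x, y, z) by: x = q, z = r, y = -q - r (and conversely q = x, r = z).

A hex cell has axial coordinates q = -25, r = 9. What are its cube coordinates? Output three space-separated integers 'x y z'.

Answer: -25 16 9

Derivation:
x = q = -25
z = r = 9
y = -x - z = -(-25) - (9) = 16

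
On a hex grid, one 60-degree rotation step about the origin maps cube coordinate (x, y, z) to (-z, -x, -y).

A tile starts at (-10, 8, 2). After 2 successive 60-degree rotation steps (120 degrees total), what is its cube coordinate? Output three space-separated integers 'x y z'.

Start: (-10, 8, 2)
Step 1: (-10, 8, 2) -> (-(2), -(-10), -(8)) = (-2, 10, -8)
Step 2: (-2, 10, -8) -> (-(-8), -(-2), -(10)) = (8, 2, -10)

Answer: 8 2 -10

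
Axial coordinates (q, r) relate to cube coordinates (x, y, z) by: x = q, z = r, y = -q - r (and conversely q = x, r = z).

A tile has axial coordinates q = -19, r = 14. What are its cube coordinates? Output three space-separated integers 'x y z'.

x = q = -19
z = r = 14
y = -x - z = -(-19) - (14) = 5

Answer: -19 5 14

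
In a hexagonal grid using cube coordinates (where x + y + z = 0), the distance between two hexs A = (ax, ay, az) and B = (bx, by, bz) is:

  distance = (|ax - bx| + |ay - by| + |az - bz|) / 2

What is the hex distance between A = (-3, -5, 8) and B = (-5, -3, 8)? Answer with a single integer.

Answer: 2

Derivation:
|ax - bx| = |-3 - (-5)| = 2
|ay - by| = |-5 - (-3)| = 2
|az - bz| = |8 - 8| = 0
distance = (2 + 2 + 0) / 2 = 4 / 2 = 2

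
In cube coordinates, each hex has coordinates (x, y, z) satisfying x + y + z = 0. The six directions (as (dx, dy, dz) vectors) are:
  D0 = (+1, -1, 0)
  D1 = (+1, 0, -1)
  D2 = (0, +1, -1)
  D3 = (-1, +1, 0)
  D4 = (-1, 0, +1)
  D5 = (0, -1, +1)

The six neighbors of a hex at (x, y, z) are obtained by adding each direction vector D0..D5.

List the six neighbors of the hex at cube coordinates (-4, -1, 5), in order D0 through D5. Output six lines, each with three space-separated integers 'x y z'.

Answer: -3 -2 5
-3 -1 4
-4 0 4
-5 0 5
-5 -1 6
-4 -2 6

Derivation:
Center: (-4, -1, 5). Add each direction:
  D0: (-4, -1, 5) + (1, -1, 0) = (-3, -2, 5)
  D1: (-4, -1, 5) + (1, 0, -1) = (-3, -1, 4)
  D2: (-4, -1, 5) + (0, 1, -1) = (-4, 0, 4)
  D3: (-4, -1, 5) + (-1, 1, 0) = (-5, 0, 5)
  D4: (-4, -1, 5) + (-1, 0, 1) = (-5, -1, 6)
  D5: (-4, -1, 5) + (0, -1, 1) = (-4, -2, 6)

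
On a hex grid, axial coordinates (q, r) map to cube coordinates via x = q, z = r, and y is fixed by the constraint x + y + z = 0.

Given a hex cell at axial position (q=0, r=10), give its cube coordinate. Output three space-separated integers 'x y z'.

x = q = 0
z = r = 10
y = -x - z = -(0) - (10) = -10

Answer: 0 -10 10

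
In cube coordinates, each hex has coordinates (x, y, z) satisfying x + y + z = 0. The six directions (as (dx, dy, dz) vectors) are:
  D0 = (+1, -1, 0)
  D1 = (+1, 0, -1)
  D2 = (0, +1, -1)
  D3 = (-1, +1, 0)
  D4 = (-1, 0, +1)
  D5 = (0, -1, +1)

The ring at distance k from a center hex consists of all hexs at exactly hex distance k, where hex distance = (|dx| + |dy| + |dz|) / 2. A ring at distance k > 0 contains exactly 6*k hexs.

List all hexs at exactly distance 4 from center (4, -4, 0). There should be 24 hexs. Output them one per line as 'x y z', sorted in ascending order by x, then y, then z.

Walk ring at distance 4 from (4, -4, 0):
Start at center + D4*4 = (0, -4, 4)
  hex 0: (0, -4, 4)
  hex 1: (1, -5, 4)
  hex 2: (2, -6, 4)
  hex 3: (3, -7, 4)
  hex 4: (4, -8, 4)
  hex 5: (5, -8, 3)
  hex 6: (6, -8, 2)
  hex 7: (7, -8, 1)
  hex 8: (8, -8, 0)
  hex 9: (8, -7, -1)
  hex 10: (8, -6, -2)
  hex 11: (8, -5, -3)
  hex 12: (8, -4, -4)
  hex 13: (7, -3, -4)
  hex 14: (6, -2, -4)
  hex 15: (5, -1, -4)
  hex 16: (4, 0, -4)
  hex 17: (3, 0, -3)
  hex 18: (2, 0, -2)
  hex 19: (1, 0, -1)
  hex 20: (0, 0, 0)
  hex 21: (0, -1, 1)
  hex 22: (0, -2, 2)
  hex 23: (0, -3, 3)
Sorted: 24 hexes.

Answer: 0 -4 4
0 -3 3
0 -2 2
0 -1 1
0 0 0
1 -5 4
1 0 -1
2 -6 4
2 0 -2
3 -7 4
3 0 -3
4 -8 4
4 0 -4
5 -8 3
5 -1 -4
6 -8 2
6 -2 -4
7 -8 1
7 -3 -4
8 -8 0
8 -7 -1
8 -6 -2
8 -5 -3
8 -4 -4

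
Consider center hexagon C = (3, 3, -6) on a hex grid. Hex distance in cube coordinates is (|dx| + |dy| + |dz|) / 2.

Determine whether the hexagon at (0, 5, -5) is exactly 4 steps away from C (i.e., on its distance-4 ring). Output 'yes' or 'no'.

Answer: no

Derivation:
|px - cx| = |0 - 3| = 3
|py - cy| = |5 - 3| = 2
|pz - cz| = |-5 - (-6)| = 1
distance = (3+2+1)/2 = 6/2 = 3
radius = 4; distance != radius -> no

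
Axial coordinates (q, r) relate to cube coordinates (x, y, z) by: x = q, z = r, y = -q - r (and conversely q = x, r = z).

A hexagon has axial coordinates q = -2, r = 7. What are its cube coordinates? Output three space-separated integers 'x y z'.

Answer: -2 -5 7

Derivation:
x = q = -2
z = r = 7
y = -x - z = -(-2) - (7) = -5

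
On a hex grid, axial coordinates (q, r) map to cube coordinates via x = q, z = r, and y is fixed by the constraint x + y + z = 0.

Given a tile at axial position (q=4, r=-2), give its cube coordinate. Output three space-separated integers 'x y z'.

Answer: 4 -2 -2

Derivation:
x = q = 4
z = r = -2
y = -x - z = -(4) - (-2) = -2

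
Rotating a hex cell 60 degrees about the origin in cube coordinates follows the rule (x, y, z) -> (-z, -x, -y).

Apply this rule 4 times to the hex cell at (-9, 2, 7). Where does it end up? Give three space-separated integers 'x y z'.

Start: (-9, 2, 7)
Step 1: (-9, 2, 7) -> (-(7), -(-9), -(2)) = (-7, 9, -2)
Step 2: (-7, 9, -2) -> (-(-2), -(-7), -(9)) = (2, 7, -9)
Step 3: (2, 7, -9) -> (-(-9), -(2), -(7)) = (9, -2, -7)
Step 4: (9, -2, -7) -> (-(-7), -(9), -(-2)) = (7, -9, 2)

Answer: 7 -9 2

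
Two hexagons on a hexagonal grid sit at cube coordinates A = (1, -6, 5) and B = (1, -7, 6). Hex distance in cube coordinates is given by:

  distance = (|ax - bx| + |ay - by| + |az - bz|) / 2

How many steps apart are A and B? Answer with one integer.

Answer: 1

Derivation:
|ax - bx| = |1 - 1| = 0
|ay - by| = |-6 - (-7)| = 1
|az - bz| = |5 - 6| = 1
distance = (0 + 1 + 1) / 2 = 2 / 2 = 1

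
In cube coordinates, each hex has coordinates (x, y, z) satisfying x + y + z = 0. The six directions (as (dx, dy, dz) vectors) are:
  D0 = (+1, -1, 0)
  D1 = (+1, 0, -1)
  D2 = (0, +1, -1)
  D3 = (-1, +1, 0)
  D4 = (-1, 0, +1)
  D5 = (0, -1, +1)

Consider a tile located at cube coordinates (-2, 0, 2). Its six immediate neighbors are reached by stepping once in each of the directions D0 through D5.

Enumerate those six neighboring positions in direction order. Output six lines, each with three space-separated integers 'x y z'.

Center: (-2, 0, 2). Add each direction:
  D0: (-2, 0, 2) + (1, -1, 0) = (-1, -1, 2)
  D1: (-2, 0, 2) + (1, 0, -1) = (-1, 0, 1)
  D2: (-2, 0, 2) + (0, 1, -1) = (-2, 1, 1)
  D3: (-2, 0, 2) + (-1, 1, 0) = (-3, 1, 2)
  D4: (-2, 0, 2) + (-1, 0, 1) = (-3, 0, 3)
  D5: (-2, 0, 2) + (0, -1, 1) = (-2, -1, 3)

Answer: -1 -1 2
-1 0 1
-2 1 1
-3 1 2
-3 0 3
-2 -1 3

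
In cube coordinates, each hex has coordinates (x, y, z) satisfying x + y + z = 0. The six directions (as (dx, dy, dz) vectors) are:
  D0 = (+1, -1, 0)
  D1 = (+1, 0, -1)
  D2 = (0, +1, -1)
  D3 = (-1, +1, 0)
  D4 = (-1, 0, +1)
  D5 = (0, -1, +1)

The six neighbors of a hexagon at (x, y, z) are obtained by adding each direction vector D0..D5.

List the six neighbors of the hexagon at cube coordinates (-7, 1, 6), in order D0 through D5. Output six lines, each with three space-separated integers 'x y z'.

Center: (-7, 1, 6). Add each direction:
  D0: (-7, 1, 6) + (1, -1, 0) = (-6, 0, 6)
  D1: (-7, 1, 6) + (1, 0, -1) = (-6, 1, 5)
  D2: (-7, 1, 6) + (0, 1, -1) = (-7, 2, 5)
  D3: (-7, 1, 6) + (-1, 1, 0) = (-8, 2, 6)
  D4: (-7, 1, 6) + (-1, 0, 1) = (-8, 1, 7)
  D5: (-7, 1, 6) + (0, -1, 1) = (-7, 0, 7)

Answer: -6 0 6
-6 1 5
-7 2 5
-8 2 6
-8 1 7
-7 0 7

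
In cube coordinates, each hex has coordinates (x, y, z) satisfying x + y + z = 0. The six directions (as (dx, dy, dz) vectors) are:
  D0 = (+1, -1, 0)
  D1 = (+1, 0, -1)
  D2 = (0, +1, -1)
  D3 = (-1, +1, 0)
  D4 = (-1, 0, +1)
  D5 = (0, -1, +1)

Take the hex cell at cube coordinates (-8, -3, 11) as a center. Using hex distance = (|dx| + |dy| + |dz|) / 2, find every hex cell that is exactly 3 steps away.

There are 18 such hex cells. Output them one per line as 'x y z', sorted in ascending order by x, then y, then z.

Answer: -11 -3 14
-11 -2 13
-11 -1 12
-11 0 11
-10 -4 14
-10 0 10
-9 -5 14
-9 0 9
-8 -6 14
-8 0 8
-7 -6 13
-7 -1 8
-6 -6 12
-6 -2 8
-5 -6 11
-5 -5 10
-5 -4 9
-5 -3 8

Derivation:
Walk ring at distance 3 from (-8, -3, 11):
Start at center + D4*3 = (-11, -3, 14)
  hex 0: (-11, -3, 14)
  hex 1: (-10, -4, 14)
  hex 2: (-9, -5, 14)
  hex 3: (-8, -6, 14)
  hex 4: (-7, -6, 13)
  hex 5: (-6, -6, 12)
  hex 6: (-5, -6, 11)
  hex 7: (-5, -5, 10)
  hex 8: (-5, -4, 9)
  hex 9: (-5, -3, 8)
  hex 10: (-6, -2, 8)
  hex 11: (-7, -1, 8)
  hex 12: (-8, 0, 8)
  hex 13: (-9, 0, 9)
  hex 14: (-10, 0, 10)
  hex 15: (-11, 0, 11)
  hex 16: (-11, -1, 12)
  hex 17: (-11, -2, 13)
Sorted: 18 hexes.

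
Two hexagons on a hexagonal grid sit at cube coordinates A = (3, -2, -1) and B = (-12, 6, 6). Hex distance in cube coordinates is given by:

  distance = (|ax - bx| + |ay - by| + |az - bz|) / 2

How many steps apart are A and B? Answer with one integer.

Answer: 15

Derivation:
|ax - bx| = |3 - (-12)| = 15
|ay - by| = |-2 - 6| = 8
|az - bz| = |-1 - 6| = 7
distance = (15 + 8 + 7) / 2 = 30 / 2 = 15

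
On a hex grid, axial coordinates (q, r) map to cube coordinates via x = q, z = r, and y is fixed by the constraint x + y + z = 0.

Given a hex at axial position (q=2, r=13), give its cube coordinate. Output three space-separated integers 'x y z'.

x = q = 2
z = r = 13
y = -x - z = -(2) - (13) = -15

Answer: 2 -15 13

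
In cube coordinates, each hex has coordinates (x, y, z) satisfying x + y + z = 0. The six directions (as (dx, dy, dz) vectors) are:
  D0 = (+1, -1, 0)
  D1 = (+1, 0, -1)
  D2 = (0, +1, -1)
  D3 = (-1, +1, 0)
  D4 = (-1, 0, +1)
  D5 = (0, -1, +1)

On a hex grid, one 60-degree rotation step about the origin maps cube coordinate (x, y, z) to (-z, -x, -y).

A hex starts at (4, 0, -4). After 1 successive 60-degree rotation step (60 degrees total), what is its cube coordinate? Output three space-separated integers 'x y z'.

Start: (4, 0, -4)
Step 1: (4, 0, -4) -> (-(-4), -(4), -(0)) = (4, -4, 0)

Answer: 4 -4 0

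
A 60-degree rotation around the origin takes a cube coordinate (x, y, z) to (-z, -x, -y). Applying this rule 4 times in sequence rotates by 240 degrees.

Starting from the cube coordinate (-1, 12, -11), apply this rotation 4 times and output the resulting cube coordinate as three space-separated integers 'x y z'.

Start: (-1, 12, -11)
Step 1: (-1, 12, -11) -> (-(-11), -(-1), -(12)) = (11, 1, -12)
Step 2: (11, 1, -12) -> (-(-12), -(11), -(1)) = (12, -11, -1)
Step 3: (12, -11, -1) -> (-(-1), -(12), -(-11)) = (1, -12, 11)
Step 4: (1, -12, 11) -> (-(11), -(1), -(-12)) = (-11, -1, 12)

Answer: -11 -1 12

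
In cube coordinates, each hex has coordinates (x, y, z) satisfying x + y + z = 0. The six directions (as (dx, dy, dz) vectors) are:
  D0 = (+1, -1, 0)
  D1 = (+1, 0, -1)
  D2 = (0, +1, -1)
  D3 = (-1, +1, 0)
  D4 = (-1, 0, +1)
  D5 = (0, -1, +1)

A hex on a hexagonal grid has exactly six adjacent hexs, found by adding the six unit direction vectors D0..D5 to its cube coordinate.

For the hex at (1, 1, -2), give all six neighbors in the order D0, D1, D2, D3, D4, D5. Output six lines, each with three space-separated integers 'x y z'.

Answer: 2 0 -2
2 1 -3
1 2 -3
0 2 -2
0 1 -1
1 0 -1

Derivation:
Center: (1, 1, -2). Add each direction:
  D0: (1, 1, -2) + (1, -1, 0) = (2, 0, -2)
  D1: (1, 1, -2) + (1, 0, -1) = (2, 1, -3)
  D2: (1, 1, -2) + (0, 1, -1) = (1, 2, -3)
  D3: (1, 1, -2) + (-1, 1, 0) = (0, 2, -2)
  D4: (1, 1, -2) + (-1, 0, 1) = (0, 1, -1)
  D5: (1, 1, -2) + (0, -1, 1) = (1, 0, -1)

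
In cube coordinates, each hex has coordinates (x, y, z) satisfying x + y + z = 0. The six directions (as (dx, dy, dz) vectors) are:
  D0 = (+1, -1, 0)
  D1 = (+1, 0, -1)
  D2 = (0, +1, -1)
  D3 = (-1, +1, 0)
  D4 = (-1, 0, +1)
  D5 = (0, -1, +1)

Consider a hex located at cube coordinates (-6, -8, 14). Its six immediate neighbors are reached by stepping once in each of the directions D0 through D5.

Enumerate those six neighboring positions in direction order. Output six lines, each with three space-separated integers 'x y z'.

Answer: -5 -9 14
-5 -8 13
-6 -7 13
-7 -7 14
-7 -8 15
-6 -9 15

Derivation:
Center: (-6, -8, 14). Add each direction:
  D0: (-6, -8, 14) + (1, -1, 0) = (-5, -9, 14)
  D1: (-6, -8, 14) + (1, 0, -1) = (-5, -8, 13)
  D2: (-6, -8, 14) + (0, 1, -1) = (-6, -7, 13)
  D3: (-6, -8, 14) + (-1, 1, 0) = (-7, -7, 14)
  D4: (-6, -8, 14) + (-1, 0, 1) = (-7, -8, 15)
  D5: (-6, -8, 14) + (0, -1, 1) = (-6, -9, 15)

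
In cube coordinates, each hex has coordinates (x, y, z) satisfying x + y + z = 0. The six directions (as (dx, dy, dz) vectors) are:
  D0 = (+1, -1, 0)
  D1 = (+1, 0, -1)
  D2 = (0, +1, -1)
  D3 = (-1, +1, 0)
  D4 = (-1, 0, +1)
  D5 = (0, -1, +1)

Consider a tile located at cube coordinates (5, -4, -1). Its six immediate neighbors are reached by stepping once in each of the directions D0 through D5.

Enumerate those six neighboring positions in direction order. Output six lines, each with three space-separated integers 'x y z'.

Center: (5, -4, -1). Add each direction:
  D0: (5, -4, -1) + (1, -1, 0) = (6, -5, -1)
  D1: (5, -4, -1) + (1, 0, -1) = (6, -4, -2)
  D2: (5, -4, -1) + (0, 1, -1) = (5, -3, -2)
  D3: (5, -4, -1) + (-1, 1, 0) = (4, -3, -1)
  D4: (5, -4, -1) + (-1, 0, 1) = (4, -4, 0)
  D5: (5, -4, -1) + (0, -1, 1) = (5, -5, 0)

Answer: 6 -5 -1
6 -4 -2
5 -3 -2
4 -3 -1
4 -4 0
5 -5 0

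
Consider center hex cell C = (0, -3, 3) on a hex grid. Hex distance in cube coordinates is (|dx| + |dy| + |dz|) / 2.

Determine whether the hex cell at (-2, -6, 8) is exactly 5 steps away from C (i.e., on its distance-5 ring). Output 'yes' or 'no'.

Answer: yes

Derivation:
|px - cx| = |-2 - 0| = 2
|py - cy| = |-6 - (-3)| = 3
|pz - cz| = |8 - 3| = 5
distance = (2+3+5)/2 = 10/2 = 5
radius = 5; distance == radius -> yes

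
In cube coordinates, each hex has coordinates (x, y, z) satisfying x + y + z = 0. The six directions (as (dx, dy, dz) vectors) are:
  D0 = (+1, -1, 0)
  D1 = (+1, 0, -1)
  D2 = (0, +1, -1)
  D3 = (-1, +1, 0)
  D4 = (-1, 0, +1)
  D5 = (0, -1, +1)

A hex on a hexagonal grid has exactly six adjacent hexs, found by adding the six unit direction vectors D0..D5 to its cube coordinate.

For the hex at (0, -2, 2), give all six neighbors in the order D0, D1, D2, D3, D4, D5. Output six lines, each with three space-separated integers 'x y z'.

Answer: 1 -3 2
1 -2 1
0 -1 1
-1 -1 2
-1 -2 3
0 -3 3

Derivation:
Center: (0, -2, 2). Add each direction:
  D0: (0, -2, 2) + (1, -1, 0) = (1, -3, 2)
  D1: (0, -2, 2) + (1, 0, -1) = (1, -2, 1)
  D2: (0, -2, 2) + (0, 1, -1) = (0, -1, 1)
  D3: (0, -2, 2) + (-1, 1, 0) = (-1, -1, 2)
  D4: (0, -2, 2) + (-1, 0, 1) = (-1, -2, 3)
  D5: (0, -2, 2) + (0, -1, 1) = (0, -3, 3)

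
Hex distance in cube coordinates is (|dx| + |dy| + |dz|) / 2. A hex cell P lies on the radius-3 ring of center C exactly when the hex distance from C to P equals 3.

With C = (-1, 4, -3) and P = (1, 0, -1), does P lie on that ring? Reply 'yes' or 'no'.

Answer: no

Derivation:
|px - cx| = |1 - (-1)| = 2
|py - cy| = |0 - 4| = 4
|pz - cz| = |-1 - (-3)| = 2
distance = (2+4+2)/2 = 8/2 = 4
radius = 3; distance != radius -> no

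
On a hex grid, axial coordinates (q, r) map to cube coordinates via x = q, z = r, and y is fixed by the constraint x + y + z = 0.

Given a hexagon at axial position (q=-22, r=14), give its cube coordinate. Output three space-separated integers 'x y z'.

Answer: -22 8 14

Derivation:
x = q = -22
z = r = 14
y = -x - z = -(-22) - (14) = 8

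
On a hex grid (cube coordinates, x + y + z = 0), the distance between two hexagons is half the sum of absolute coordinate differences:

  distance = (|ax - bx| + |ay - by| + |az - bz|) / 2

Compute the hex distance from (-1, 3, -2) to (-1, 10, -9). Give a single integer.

Answer: 7

Derivation:
|ax - bx| = |-1 - (-1)| = 0
|ay - by| = |3 - 10| = 7
|az - bz| = |-2 - (-9)| = 7
distance = (0 + 7 + 7) / 2 = 14 / 2 = 7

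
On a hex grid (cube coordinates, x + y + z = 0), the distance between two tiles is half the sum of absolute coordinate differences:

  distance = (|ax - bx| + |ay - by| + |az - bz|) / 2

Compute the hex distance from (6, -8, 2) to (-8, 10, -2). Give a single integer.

Answer: 18

Derivation:
|ax - bx| = |6 - (-8)| = 14
|ay - by| = |-8 - 10| = 18
|az - bz| = |2 - (-2)| = 4
distance = (14 + 18 + 4) / 2 = 36 / 2 = 18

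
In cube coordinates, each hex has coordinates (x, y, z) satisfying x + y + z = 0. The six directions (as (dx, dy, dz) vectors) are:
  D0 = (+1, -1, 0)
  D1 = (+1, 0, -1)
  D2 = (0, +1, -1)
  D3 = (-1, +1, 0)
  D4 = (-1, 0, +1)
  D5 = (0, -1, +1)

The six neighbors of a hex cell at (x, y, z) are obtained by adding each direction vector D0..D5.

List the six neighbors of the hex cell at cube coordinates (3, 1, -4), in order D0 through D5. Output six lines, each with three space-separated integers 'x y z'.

Answer: 4 0 -4
4 1 -5
3 2 -5
2 2 -4
2 1 -3
3 0 -3

Derivation:
Center: (3, 1, -4). Add each direction:
  D0: (3, 1, -4) + (1, -1, 0) = (4, 0, -4)
  D1: (3, 1, -4) + (1, 0, -1) = (4, 1, -5)
  D2: (3, 1, -4) + (0, 1, -1) = (3, 2, -5)
  D3: (3, 1, -4) + (-1, 1, 0) = (2, 2, -4)
  D4: (3, 1, -4) + (-1, 0, 1) = (2, 1, -3)
  D5: (3, 1, -4) + (0, -1, 1) = (3, 0, -3)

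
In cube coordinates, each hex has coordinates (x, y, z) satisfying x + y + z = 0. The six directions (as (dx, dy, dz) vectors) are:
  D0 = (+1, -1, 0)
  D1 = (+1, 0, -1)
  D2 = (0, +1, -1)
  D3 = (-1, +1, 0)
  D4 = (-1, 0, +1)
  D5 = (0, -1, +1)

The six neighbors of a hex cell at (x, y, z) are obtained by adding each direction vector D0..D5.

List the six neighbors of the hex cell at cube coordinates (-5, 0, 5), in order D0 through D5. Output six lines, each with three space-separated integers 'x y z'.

Center: (-5, 0, 5). Add each direction:
  D0: (-5, 0, 5) + (1, -1, 0) = (-4, -1, 5)
  D1: (-5, 0, 5) + (1, 0, -1) = (-4, 0, 4)
  D2: (-5, 0, 5) + (0, 1, -1) = (-5, 1, 4)
  D3: (-5, 0, 5) + (-1, 1, 0) = (-6, 1, 5)
  D4: (-5, 0, 5) + (-1, 0, 1) = (-6, 0, 6)
  D5: (-5, 0, 5) + (0, -1, 1) = (-5, -1, 6)

Answer: -4 -1 5
-4 0 4
-5 1 4
-6 1 5
-6 0 6
-5 -1 6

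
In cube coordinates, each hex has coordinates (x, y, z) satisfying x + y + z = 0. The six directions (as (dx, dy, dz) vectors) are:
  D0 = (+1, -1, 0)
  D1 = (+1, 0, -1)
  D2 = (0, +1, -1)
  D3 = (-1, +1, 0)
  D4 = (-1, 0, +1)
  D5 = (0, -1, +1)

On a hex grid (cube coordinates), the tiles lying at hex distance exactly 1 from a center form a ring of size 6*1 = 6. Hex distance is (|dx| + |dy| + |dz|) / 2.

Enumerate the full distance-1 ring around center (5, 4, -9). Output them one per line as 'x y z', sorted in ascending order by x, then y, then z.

Answer: 4 4 -8
4 5 -9
5 3 -8
5 5 -10
6 3 -9
6 4 -10

Derivation:
Walk ring at distance 1 from (5, 4, -9):
Start at center + D4*1 = (4, 4, -8)
  hex 0: (4, 4, -8)
  hex 1: (5, 3, -8)
  hex 2: (6, 3, -9)
  hex 3: (6, 4, -10)
  hex 4: (5, 5, -10)
  hex 5: (4, 5, -9)
Sorted: 6 hexes.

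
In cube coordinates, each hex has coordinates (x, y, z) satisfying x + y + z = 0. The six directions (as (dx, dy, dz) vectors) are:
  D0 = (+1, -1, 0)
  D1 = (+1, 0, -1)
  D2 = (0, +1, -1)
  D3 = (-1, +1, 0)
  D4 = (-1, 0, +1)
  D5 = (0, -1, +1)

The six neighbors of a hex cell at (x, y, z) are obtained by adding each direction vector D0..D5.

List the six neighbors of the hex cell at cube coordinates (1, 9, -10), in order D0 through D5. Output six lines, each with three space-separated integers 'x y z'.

Answer: 2 8 -10
2 9 -11
1 10 -11
0 10 -10
0 9 -9
1 8 -9

Derivation:
Center: (1, 9, -10). Add each direction:
  D0: (1, 9, -10) + (1, -1, 0) = (2, 8, -10)
  D1: (1, 9, -10) + (1, 0, -1) = (2, 9, -11)
  D2: (1, 9, -10) + (0, 1, -1) = (1, 10, -11)
  D3: (1, 9, -10) + (-1, 1, 0) = (0, 10, -10)
  D4: (1, 9, -10) + (-1, 0, 1) = (0, 9, -9)
  D5: (1, 9, -10) + (0, -1, 1) = (1, 8, -9)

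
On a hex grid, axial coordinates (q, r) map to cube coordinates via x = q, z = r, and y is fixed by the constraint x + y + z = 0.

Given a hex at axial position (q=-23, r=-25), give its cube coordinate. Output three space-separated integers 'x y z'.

x = q = -23
z = r = -25
y = -x - z = -(-23) - (-25) = 48

Answer: -23 48 -25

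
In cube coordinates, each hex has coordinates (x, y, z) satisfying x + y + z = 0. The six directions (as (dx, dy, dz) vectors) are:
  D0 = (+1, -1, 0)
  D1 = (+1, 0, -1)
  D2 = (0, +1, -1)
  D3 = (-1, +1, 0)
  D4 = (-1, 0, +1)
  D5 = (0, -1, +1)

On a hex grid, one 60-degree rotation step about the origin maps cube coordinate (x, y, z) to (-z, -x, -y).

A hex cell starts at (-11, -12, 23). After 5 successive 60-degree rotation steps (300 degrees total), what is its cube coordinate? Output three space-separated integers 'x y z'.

Answer: 12 -23 11

Derivation:
Start: (-11, -12, 23)
Step 1: (-11, -12, 23) -> (-(23), -(-11), -(-12)) = (-23, 11, 12)
Step 2: (-23, 11, 12) -> (-(12), -(-23), -(11)) = (-12, 23, -11)
Step 3: (-12, 23, -11) -> (-(-11), -(-12), -(23)) = (11, 12, -23)
Step 4: (11, 12, -23) -> (-(-23), -(11), -(12)) = (23, -11, -12)
Step 5: (23, -11, -12) -> (-(-12), -(23), -(-11)) = (12, -23, 11)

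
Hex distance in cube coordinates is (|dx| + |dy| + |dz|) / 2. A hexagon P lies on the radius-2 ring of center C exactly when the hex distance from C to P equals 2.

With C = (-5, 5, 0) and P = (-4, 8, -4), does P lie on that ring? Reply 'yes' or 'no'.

|px - cx| = |-4 - (-5)| = 1
|py - cy| = |8 - 5| = 3
|pz - cz| = |-4 - 0| = 4
distance = (1+3+4)/2 = 8/2 = 4
radius = 2; distance != radius -> no

Answer: no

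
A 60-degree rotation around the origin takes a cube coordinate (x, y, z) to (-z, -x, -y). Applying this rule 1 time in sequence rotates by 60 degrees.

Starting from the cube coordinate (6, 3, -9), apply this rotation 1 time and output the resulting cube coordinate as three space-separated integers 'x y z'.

Answer: 9 -6 -3

Derivation:
Start: (6, 3, -9)
Step 1: (6, 3, -9) -> (-(-9), -(6), -(3)) = (9, -6, -3)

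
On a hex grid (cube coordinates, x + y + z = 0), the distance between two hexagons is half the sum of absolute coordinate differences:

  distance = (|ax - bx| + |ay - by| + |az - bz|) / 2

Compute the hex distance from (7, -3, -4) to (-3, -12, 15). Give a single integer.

|ax - bx| = |7 - (-3)| = 10
|ay - by| = |-3 - (-12)| = 9
|az - bz| = |-4 - 15| = 19
distance = (10 + 9 + 19) / 2 = 38 / 2 = 19

Answer: 19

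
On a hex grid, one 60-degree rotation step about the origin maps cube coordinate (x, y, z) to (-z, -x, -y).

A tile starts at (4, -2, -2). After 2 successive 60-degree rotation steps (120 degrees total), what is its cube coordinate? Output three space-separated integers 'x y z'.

Start: (4, -2, -2)
Step 1: (4, -2, -2) -> (-(-2), -(4), -(-2)) = (2, -4, 2)
Step 2: (2, -4, 2) -> (-(2), -(2), -(-4)) = (-2, -2, 4)

Answer: -2 -2 4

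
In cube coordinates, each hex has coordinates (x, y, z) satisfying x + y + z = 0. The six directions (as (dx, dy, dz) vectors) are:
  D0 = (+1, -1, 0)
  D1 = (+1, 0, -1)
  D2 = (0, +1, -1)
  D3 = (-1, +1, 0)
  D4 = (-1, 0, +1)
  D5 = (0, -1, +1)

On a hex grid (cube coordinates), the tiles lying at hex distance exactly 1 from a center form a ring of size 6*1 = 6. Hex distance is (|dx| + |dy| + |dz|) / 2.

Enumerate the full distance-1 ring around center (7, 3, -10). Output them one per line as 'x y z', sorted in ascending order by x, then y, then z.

Walk ring at distance 1 from (7, 3, -10):
Start at center + D4*1 = (6, 3, -9)
  hex 0: (6, 3, -9)
  hex 1: (7, 2, -9)
  hex 2: (8, 2, -10)
  hex 3: (8, 3, -11)
  hex 4: (7, 4, -11)
  hex 5: (6, 4, -10)
Sorted: 6 hexes.

Answer: 6 3 -9
6 4 -10
7 2 -9
7 4 -11
8 2 -10
8 3 -11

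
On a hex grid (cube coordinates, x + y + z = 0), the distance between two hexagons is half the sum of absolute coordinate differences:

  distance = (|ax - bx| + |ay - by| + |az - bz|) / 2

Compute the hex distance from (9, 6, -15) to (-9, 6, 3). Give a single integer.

|ax - bx| = |9 - (-9)| = 18
|ay - by| = |6 - 6| = 0
|az - bz| = |-15 - 3| = 18
distance = (18 + 0 + 18) / 2 = 36 / 2 = 18

Answer: 18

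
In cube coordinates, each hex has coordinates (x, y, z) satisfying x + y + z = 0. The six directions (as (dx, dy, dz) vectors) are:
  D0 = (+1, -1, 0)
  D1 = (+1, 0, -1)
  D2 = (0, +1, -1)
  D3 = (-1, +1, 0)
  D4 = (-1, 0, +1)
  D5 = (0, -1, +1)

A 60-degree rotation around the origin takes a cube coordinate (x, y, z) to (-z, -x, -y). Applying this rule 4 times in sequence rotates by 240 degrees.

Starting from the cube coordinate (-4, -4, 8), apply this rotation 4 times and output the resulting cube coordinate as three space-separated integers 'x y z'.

Start: (-4, -4, 8)
Step 1: (-4, -4, 8) -> (-(8), -(-4), -(-4)) = (-8, 4, 4)
Step 2: (-8, 4, 4) -> (-(4), -(-8), -(4)) = (-4, 8, -4)
Step 3: (-4, 8, -4) -> (-(-4), -(-4), -(8)) = (4, 4, -8)
Step 4: (4, 4, -8) -> (-(-8), -(4), -(4)) = (8, -4, -4)

Answer: 8 -4 -4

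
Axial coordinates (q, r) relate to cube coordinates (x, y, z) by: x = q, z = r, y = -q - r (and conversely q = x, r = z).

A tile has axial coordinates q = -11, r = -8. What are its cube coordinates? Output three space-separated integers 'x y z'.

x = q = -11
z = r = -8
y = -x - z = -(-11) - (-8) = 19

Answer: -11 19 -8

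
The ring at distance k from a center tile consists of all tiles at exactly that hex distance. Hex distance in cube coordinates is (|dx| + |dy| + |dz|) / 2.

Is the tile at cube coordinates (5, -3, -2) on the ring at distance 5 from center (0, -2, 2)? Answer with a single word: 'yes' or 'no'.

|px - cx| = |5 - 0| = 5
|py - cy| = |-3 - (-2)| = 1
|pz - cz| = |-2 - 2| = 4
distance = (5+1+4)/2 = 10/2 = 5
radius = 5; distance == radius -> yes

Answer: yes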